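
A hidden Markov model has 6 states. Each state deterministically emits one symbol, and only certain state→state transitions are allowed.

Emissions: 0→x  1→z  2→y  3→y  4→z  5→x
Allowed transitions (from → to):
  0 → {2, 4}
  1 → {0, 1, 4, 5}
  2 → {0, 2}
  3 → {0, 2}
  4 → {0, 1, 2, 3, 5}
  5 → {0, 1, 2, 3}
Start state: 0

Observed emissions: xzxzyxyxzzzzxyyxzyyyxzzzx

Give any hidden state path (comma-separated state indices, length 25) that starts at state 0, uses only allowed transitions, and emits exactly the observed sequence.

  [0] x  {0,5}  => 0  start
  [1] z  {1,4}  => 4  0->4 ok
  [2] x  {0,5}  => 0  4->0 ok
  [3] z  {1,4}  => 4  0->4 ok
  [4] y  {2,3}  => 2  4->2 ok
  [5] x  {0,5}  => 0  2->0 ok
  [6] y  {2,3}  => 2  0->2 ok
  [7] x  {0,5}  => 0  2->0 ok
  [8] z  {1,4}  => 4  0->4 ok
  [9] z  {1,4}  => 1  4->1 ok
  [10] z  {1,4}  => 4  1->4 ok
  [11] z  {1,4}  => 1  4->1 ok
  [12] x  {0,5}  => 5  1->5 ok
  [13] y  {2,3}  => 3  5->3 ok
  [14] y  {2,3}  => 2  3->2 ok
  [15] x  {0,5}  => 0  2->0 ok
  [16] z  {1,4}  => 4  0->4 ok
  [17] y  {2,3}  => 3  4->3 ok
  [18] y  {2,3}  => 2  3->2 ok
  [19] y  {2,3}  => 2  2->2 ok
  [20] x  {0,5}  => 0  2->0 ok
  [21] z  {1,4}  => 4  0->4 ok
  [22] z  {1,4}  => 1  4->1 ok
  [23] z  {1,4}  => 1  1->1 ok
  [24] x  {0,5}  => 5  1->5 ok

0,4,0,4,2,0,2,0,4,1,4,1,5,3,2,0,4,3,2,2,0,4,1,1,5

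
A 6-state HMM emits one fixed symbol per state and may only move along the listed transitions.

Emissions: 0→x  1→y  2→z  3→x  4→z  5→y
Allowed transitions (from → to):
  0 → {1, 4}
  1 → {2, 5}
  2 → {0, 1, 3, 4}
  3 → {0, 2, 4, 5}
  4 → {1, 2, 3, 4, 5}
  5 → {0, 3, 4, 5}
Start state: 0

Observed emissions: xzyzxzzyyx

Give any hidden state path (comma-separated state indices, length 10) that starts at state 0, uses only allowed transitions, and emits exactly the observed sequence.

  [0] x  {0,3}  => 0  start
  [1] z  {2,4}  => 4  0->4 ok
  [2] y  {1,5}  => 5  4->5 ok
  [3] z  {2,4}  => 4  5->4 ok
  [4] x  {0,3}  => 3  4->3 ok
  [5] z  {2,4}  => 2  3->2 ok
  [6] z  {2,4}  => 4  2->4 ok
  [7] y  {1,5}  => 5  4->5 ok
  [8] y  {1,5}  => 5  5->5 ok
  [9] x  {0,3}  => 0  5->0 ok

0,4,5,4,3,2,4,5,5,0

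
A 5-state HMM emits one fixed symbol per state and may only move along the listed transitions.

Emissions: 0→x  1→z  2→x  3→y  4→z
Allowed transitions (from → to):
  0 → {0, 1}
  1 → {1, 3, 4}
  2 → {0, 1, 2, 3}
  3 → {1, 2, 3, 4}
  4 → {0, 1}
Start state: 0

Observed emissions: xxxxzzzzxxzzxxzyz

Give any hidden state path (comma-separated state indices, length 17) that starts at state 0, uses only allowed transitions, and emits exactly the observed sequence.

  [0] x  {0,2}  => 0  start
  [1] x  {0,2}  => 0  0->0 ok
  [2] x  {0,2}  => 0  0->0 ok
  [3] x  {0,2}  => 0  0->0 ok
  [4] z  {1,4}  => 1  0->1 ok
  [5] z  {1,4}  => 1  1->1 ok
  [6] z  {1,4}  => 1  1->1 ok
  [7] z  {1,4}  => 4  1->4 ok
  [8] x  {0,2}  => 0  4->0 ok
  [9] x  {0,2}  => 0  0->0 ok
  [10] z  {1,4}  => 1  0->1 ok
  [11] z  {1,4}  => 4  1->4 ok
  [12] x  {0,2}  => 0  4->0 ok
  [13] x  {0,2}  => 0  0->0 ok
  [14] z  {1,4}  => 1  0->1 ok
  [15] y  {3}  => 3  1->3 ok
  [16] z  {1,4}  => 1  3->1 ok

0,0,0,0,1,1,1,4,0,0,1,4,0,0,1,3,1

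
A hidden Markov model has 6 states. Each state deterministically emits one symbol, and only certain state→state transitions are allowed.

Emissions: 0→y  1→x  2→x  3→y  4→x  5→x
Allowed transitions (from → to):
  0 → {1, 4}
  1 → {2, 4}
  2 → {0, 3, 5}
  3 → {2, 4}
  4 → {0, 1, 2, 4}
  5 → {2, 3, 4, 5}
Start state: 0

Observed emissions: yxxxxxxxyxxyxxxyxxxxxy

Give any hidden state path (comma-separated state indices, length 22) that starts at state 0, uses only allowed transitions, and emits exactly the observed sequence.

0,4,1,4,4,1,4,4,0,1,2,0,1,4,2,0,4,2,5,4,2,0

  [0] y  {0,3}  => 0  start
  [1] x  {1,2,4,5}  => 4  0->4 ok
  [2] x  {1,2,4,5}  => 1  4->1 ok
  [3] x  {1,2,4,5}  => 4  1->4 ok
  [4] x  {1,2,4,5}  => 4  4->4 ok
  [5] x  {1,2,4,5}  => 1  4->1 ok
  [6] x  {1,2,4,5}  => 4  1->4 ok
  [7] x  {1,2,4,5}  => 4  4->4 ok
  [8] y  {0,3}  => 0  4->0 ok
  [9] x  {1,2,4,5}  => 1  0->1 ok
  [10] x  {1,2,4,5}  => 2  1->2 ok
  [11] y  {0,3}  => 0  2->0 ok
  [12] x  {1,2,4,5}  => 1  0->1 ok
  [13] x  {1,2,4,5}  => 4  1->4 ok
  [14] x  {1,2,4,5}  => 2  4->2 ok
  [15] y  {0,3}  => 0  2->0 ok
  [16] x  {1,2,4,5}  => 4  0->4 ok
  [17] x  {1,2,4,5}  => 2  4->2 ok
  [18] x  {1,2,4,5}  => 5  2->5 ok
  [19] x  {1,2,4,5}  => 4  5->4 ok
  [20] x  {1,2,4,5}  => 2  4->2 ok
  [21] y  {0,3}  => 0  2->0 ok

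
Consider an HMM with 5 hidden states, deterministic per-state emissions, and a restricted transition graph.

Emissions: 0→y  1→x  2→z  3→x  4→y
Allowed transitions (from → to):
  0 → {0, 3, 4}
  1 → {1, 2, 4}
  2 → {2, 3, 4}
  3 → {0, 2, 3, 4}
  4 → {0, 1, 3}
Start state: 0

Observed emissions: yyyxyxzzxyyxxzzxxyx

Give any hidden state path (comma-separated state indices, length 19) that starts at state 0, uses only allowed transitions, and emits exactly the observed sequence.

0,4,0,3,4,3,2,2,3,4,0,3,3,2,2,3,3,4,3

  [0] y  {0,4}  => 0  start
  [1] y  {0,4}  => 4  0->4 ok
  [2] y  {0,4}  => 0  4->0 ok
  [3] x  {1,3}  => 3  0->3 ok
  [4] y  {0,4}  => 4  3->4 ok
  [5] x  {1,3}  => 3  4->3 ok
  [6] z  {2}  => 2  3->2 ok
  [7] z  {2}  => 2  2->2 ok
  [8] x  {1,3}  => 3  2->3 ok
  [9] y  {0,4}  => 4  3->4 ok
  [10] y  {0,4}  => 0  4->0 ok
  [11] x  {1,3}  => 3  0->3 ok
  [12] x  {1,3}  => 3  3->3 ok
  [13] z  {2}  => 2  3->2 ok
  [14] z  {2}  => 2  2->2 ok
  [15] x  {1,3}  => 3  2->3 ok
  [16] x  {1,3}  => 3  3->3 ok
  [17] y  {0,4}  => 4  3->4 ok
  [18] x  {1,3}  => 3  4->3 ok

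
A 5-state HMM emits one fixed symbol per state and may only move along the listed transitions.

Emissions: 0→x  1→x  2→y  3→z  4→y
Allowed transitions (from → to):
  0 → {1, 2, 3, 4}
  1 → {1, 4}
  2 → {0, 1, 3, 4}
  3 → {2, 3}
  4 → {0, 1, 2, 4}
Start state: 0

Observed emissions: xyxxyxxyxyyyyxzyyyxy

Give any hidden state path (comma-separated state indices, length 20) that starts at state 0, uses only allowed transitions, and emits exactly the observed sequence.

0,2,1,1,4,0,1,4,0,2,4,2,4,0,3,2,4,4,1,4

  pos 0: x in {0,1}, choose 0; start
  pos 1: y in {2,4}, choose 2; 0->2 ok
  pos 2: x in {0,1}, choose 1; 2->1 ok
  pos 3: x in {0,1}, choose 1; 1->1 ok
  pos 4: y in {2,4}, choose 4; 1->4 ok
  pos 5: x in {0,1}, choose 0; 4->0 ok
  pos 6: x in {0,1}, choose 1; 0->1 ok
  pos 7: y in {2,4}, choose 4; 1->4 ok
  pos 8: x in {0,1}, choose 0; 4->0 ok
  pos 9: y in {2,4}, choose 2; 0->2 ok
  pos 10: y in {2,4}, choose 4; 2->4 ok
  pos 11: y in {2,4}, choose 2; 4->2 ok
  pos 12: y in {2,4}, choose 4; 2->4 ok
  pos 13: x in {0,1}, choose 0; 4->0 ok
  pos 14: z in {3}, choose 3; 0->3 ok
  pos 15: y in {2,4}, choose 2; 3->2 ok
  pos 16: y in {2,4}, choose 4; 2->4 ok
  pos 17: y in {2,4}, choose 4; 4->4 ok
  pos 18: x in {0,1}, choose 1; 4->1 ok
  pos 19: y in {2,4}, choose 4; 1->4 ok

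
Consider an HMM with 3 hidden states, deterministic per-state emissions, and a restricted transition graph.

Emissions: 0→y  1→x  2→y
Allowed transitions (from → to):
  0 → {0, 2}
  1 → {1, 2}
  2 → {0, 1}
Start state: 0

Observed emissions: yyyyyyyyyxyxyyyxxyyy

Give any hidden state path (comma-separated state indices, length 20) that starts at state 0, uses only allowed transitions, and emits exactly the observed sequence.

  0: obs=y cand={0,2} pick 0 [start]
  1: obs=y cand={0,2} pick 0 [0->0 ok]
  2: obs=y cand={0,2} pick 0 [0->0 ok]
  3: obs=y cand={0,2} pick 2 [0->2 ok]
  4: obs=y cand={0,2} pick 0 [2->0 ok]
  5: obs=y cand={0,2} pick 0 [0->0 ok]
  6: obs=y cand={0,2} pick 2 [0->2 ok]
  7: obs=y cand={0,2} pick 0 [2->0 ok]
  8: obs=y cand={0,2} pick 2 [0->2 ok]
  9: obs=x cand={1} pick 1 [2->1 ok]
  10: obs=y cand={0,2} pick 2 [1->2 ok]
  11: obs=x cand={1} pick 1 [2->1 ok]
  12: obs=y cand={0,2} pick 2 [1->2 ok]
  13: obs=y cand={0,2} pick 0 [2->0 ok]
  14: obs=y cand={0,2} pick 2 [0->2 ok]
  15: obs=x cand={1} pick 1 [2->1 ok]
  16: obs=x cand={1} pick 1 [1->1 ok]
  17: obs=y cand={0,2} pick 2 [1->2 ok]
  18: obs=y cand={0,2} pick 0 [2->0 ok]
  19: obs=y cand={0,2} pick 2 [0->2 ok]

0,0,0,2,0,0,2,0,2,1,2,1,2,0,2,1,1,2,0,2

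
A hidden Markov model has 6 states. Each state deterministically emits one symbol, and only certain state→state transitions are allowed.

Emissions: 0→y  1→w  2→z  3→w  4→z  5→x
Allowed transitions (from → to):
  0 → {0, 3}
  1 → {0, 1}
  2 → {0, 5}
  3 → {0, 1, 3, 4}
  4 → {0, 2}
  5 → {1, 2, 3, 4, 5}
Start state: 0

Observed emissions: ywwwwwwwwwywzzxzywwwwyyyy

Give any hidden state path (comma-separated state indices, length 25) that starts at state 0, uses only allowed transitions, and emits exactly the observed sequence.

0,3,3,3,3,3,3,3,3,1,0,3,4,2,5,4,0,3,3,3,1,0,0,0,0

  0: obs=y cand={0} pick 0 [start]
  1: obs=w cand={1,3} pick 3 [0->3 ok]
  2: obs=w cand={1,3} pick 3 [3->3 ok]
  3: obs=w cand={1,3} pick 3 [3->3 ok]
  4: obs=w cand={1,3} pick 3 [3->3 ok]
  5: obs=w cand={1,3} pick 3 [3->3 ok]
  6: obs=w cand={1,3} pick 3 [3->3 ok]
  7: obs=w cand={1,3} pick 3 [3->3 ok]
  8: obs=w cand={1,3} pick 3 [3->3 ok]
  9: obs=w cand={1,3} pick 1 [3->1 ok]
  10: obs=y cand={0} pick 0 [1->0 ok]
  11: obs=w cand={1,3} pick 3 [0->3 ok]
  12: obs=z cand={2,4} pick 4 [3->4 ok]
  13: obs=z cand={2,4} pick 2 [4->2 ok]
  14: obs=x cand={5} pick 5 [2->5 ok]
  15: obs=z cand={2,4} pick 4 [5->4 ok]
  16: obs=y cand={0} pick 0 [4->0 ok]
  17: obs=w cand={1,3} pick 3 [0->3 ok]
  18: obs=w cand={1,3} pick 3 [3->3 ok]
  19: obs=w cand={1,3} pick 3 [3->3 ok]
  20: obs=w cand={1,3} pick 1 [3->1 ok]
  21: obs=y cand={0} pick 0 [1->0 ok]
  22: obs=y cand={0} pick 0 [0->0 ok]
  23: obs=y cand={0} pick 0 [0->0 ok]
  24: obs=y cand={0} pick 0 [0->0 ok]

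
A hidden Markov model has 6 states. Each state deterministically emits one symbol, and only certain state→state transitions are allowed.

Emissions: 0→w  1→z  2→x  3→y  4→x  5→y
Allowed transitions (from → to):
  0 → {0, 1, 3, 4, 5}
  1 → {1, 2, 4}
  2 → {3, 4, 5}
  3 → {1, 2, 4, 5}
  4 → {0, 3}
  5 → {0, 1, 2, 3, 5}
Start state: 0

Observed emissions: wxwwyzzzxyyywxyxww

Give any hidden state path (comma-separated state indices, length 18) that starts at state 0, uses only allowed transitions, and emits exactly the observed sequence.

  [0] w  {0}  => 0  start
  [1] x  {2,4}  => 4  0->4 ok
  [2] w  {0}  => 0  4->0 ok
  [3] w  {0}  => 0  0->0 ok
  [4] y  {3,5}  => 3  0->3 ok
  [5] z  {1}  => 1  3->1 ok
  [6] z  {1}  => 1  1->1 ok
  [7] z  {1}  => 1  1->1 ok
  [8] x  {2,4}  => 2  1->2 ok
  [9] y  {3,5}  => 5  2->5 ok
  [10] y  {3,5}  => 5  5->5 ok
  [11] y  {3,5}  => 5  5->5 ok
  [12] w  {0}  => 0  5->0 ok
  [13] x  {2,4}  => 4  0->4 ok
  [14] y  {3,5}  => 3  4->3 ok
  [15] x  {2,4}  => 4  3->4 ok
  [16] w  {0}  => 0  4->0 ok
  [17] w  {0}  => 0  0->0 ok

0,4,0,0,3,1,1,1,2,5,5,5,0,4,3,4,0,0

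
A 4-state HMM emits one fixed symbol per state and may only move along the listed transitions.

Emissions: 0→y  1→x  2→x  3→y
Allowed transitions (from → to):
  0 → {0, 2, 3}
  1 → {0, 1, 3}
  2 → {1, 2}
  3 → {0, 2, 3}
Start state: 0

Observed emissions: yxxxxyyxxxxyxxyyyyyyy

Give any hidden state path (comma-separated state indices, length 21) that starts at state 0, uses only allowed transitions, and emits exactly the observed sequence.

0,2,2,1,1,3,3,2,2,1,1,0,2,1,0,3,0,3,0,3,3

  t0 'y' -> {0,3}, take 0 (start)
  t1 'x' -> {1,2}, take 2 (0->2 ok)
  t2 'x' -> {1,2}, take 2 (2->2 ok)
  t3 'x' -> {1,2}, take 1 (2->1 ok)
  t4 'x' -> {1,2}, take 1 (1->1 ok)
  t5 'y' -> {0,3}, take 3 (1->3 ok)
  t6 'y' -> {0,3}, take 3 (3->3 ok)
  t7 'x' -> {1,2}, take 2 (3->2 ok)
  t8 'x' -> {1,2}, take 2 (2->2 ok)
  t9 'x' -> {1,2}, take 1 (2->1 ok)
  t10 'x' -> {1,2}, take 1 (1->1 ok)
  t11 'y' -> {0,3}, take 0 (1->0 ok)
  t12 'x' -> {1,2}, take 2 (0->2 ok)
  t13 'x' -> {1,2}, take 1 (2->1 ok)
  t14 'y' -> {0,3}, take 0 (1->0 ok)
  t15 'y' -> {0,3}, take 3 (0->3 ok)
  t16 'y' -> {0,3}, take 0 (3->0 ok)
  t17 'y' -> {0,3}, take 3 (0->3 ok)
  t18 'y' -> {0,3}, take 0 (3->0 ok)
  t19 'y' -> {0,3}, take 3 (0->3 ok)
  t20 'y' -> {0,3}, take 3 (3->3 ok)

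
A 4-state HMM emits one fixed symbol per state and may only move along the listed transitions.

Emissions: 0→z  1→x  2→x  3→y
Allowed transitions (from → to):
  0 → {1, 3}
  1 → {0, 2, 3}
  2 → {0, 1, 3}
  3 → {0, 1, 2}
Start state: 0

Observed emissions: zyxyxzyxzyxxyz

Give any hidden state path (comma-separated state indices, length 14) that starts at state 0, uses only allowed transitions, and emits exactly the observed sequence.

0,3,2,3,1,0,3,2,0,3,1,2,3,0

  0: obs=z cand={0} pick 0 [start]
  1: obs=y cand={3} pick 3 [0->3 ok]
  2: obs=x cand={1,2} pick 2 [3->2 ok]
  3: obs=y cand={3} pick 3 [2->3 ok]
  4: obs=x cand={1,2} pick 1 [3->1 ok]
  5: obs=z cand={0} pick 0 [1->0 ok]
  6: obs=y cand={3} pick 3 [0->3 ok]
  7: obs=x cand={1,2} pick 2 [3->2 ok]
  8: obs=z cand={0} pick 0 [2->0 ok]
  9: obs=y cand={3} pick 3 [0->3 ok]
  10: obs=x cand={1,2} pick 1 [3->1 ok]
  11: obs=x cand={1,2} pick 2 [1->2 ok]
  12: obs=y cand={3} pick 3 [2->3 ok]
  13: obs=z cand={0} pick 0 [3->0 ok]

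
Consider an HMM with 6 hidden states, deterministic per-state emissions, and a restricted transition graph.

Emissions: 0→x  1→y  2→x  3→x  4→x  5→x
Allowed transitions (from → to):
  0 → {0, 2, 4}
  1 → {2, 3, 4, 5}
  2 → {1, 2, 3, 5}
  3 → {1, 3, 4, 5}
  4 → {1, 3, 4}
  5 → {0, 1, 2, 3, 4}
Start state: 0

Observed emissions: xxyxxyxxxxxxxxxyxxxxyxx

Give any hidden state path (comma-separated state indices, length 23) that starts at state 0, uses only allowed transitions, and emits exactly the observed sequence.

  [0] x  {0,2,3,4,5}  => 0  start
  [1] x  {0,2,3,4,5}  => 4  0->4 ok
  [2] y  {1}  => 1  4->1 ok
  [3] x  {0,2,3,4,5}  => 2  1->2 ok
  [4] x  {0,2,3,4,5}  => 5  2->5 ok
  [5] y  {1}  => 1  5->1 ok
  [6] x  {0,2,3,4,5}  => 4  1->4 ok
  [7] x  {0,2,3,4,5}  => 3  4->3 ok
  [8] x  {0,2,3,4,5}  => 5  3->5 ok
  [9] x  {0,2,3,4,5}  => 0  5->0 ok
  [10] x  {0,2,3,4,5}  => 4  0->4 ok
  [11] x  {0,2,3,4,5}  => 4  4->4 ok
  [12] x  {0,2,3,4,5}  => 4  4->4 ok
  [13] x  {0,2,3,4,5}  => 3  4->3 ok
  [14] x  {0,2,3,4,5}  => 4  3->4 ok
  [15] y  {1}  => 1  4->1 ok
  [16] x  {0,2,3,4,5}  => 3  1->3 ok
  [17] x  {0,2,3,4,5}  => 3  3->3 ok
  [18] x  {0,2,3,4,5}  => 5  3->5 ok
  [19] x  {0,2,3,4,5}  => 2  5->2 ok
  [20] y  {1}  => 1  2->1 ok
  [21] x  {0,2,3,4,5}  => 5  1->5 ok
  [22] x  {0,2,3,4,5}  => 2  5->2 ok

0,4,1,2,5,1,4,3,5,0,4,4,4,3,4,1,3,3,5,2,1,5,2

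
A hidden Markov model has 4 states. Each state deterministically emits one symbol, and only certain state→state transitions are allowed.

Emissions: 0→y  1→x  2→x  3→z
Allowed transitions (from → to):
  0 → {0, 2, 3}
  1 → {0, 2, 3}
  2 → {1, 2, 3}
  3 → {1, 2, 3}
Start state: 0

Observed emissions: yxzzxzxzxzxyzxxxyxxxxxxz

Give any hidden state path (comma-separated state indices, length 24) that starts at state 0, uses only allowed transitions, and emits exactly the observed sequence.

  [0] y  {0}  => 0  start
  [1] x  {1,2}  => 2  0->2 ok
  [2] z  {3}  => 3  2->3 ok
  [3] z  {3}  => 3  3->3 ok
  [4] x  {1,2}  => 2  3->2 ok
  [5] z  {3}  => 3  2->3 ok
  [6] x  {1,2}  => 1  3->1 ok
  [7] z  {3}  => 3  1->3 ok
  [8] x  {1,2}  => 1  3->1 ok
  [9] z  {3}  => 3  1->3 ok
  [10] x  {1,2}  => 1  3->1 ok
  [11] y  {0}  => 0  1->0 ok
  [12] z  {3}  => 3  0->3 ok
  [13] x  {1,2}  => 2  3->2 ok
  [14] x  {1,2}  => 2  2->2 ok
  [15] x  {1,2}  => 1  2->1 ok
  [16] y  {0}  => 0  1->0 ok
  [17] x  {1,2}  => 2  0->2 ok
  [18] x  {1,2}  => 2  2->2 ok
  [19] x  {1,2}  => 1  2->1 ok
  [20] x  {1,2}  => 2  1->2 ok
  [21] x  {1,2}  => 2  2->2 ok
  [22] x  {1,2}  => 2  2->2 ok
  [23] z  {3}  => 3  2->3 ok

0,2,3,3,2,3,1,3,1,3,1,0,3,2,2,1,0,2,2,1,2,2,2,3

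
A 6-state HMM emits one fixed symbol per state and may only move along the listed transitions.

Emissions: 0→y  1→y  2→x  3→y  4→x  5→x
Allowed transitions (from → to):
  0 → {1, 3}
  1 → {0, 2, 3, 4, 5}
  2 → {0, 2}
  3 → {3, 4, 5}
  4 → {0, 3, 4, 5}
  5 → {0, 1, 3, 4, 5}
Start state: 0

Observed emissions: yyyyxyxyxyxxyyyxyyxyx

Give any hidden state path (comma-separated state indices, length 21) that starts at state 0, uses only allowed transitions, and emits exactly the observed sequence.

  [0] y  {0,1,3}  => 0  start
  [1] y  {0,1,3}  => 1  0->1 ok
  [2] y  {0,1,3}  => 0  1->0 ok
  [3] y  {0,1,3}  => 1  0->1 ok
  [4] x  {2,4,5}  => 5  1->5 ok
  [5] y  {0,1,3}  => 3  5->3 ok
  [6] x  {2,4,5}  => 5  3->5 ok
  [7] y  {0,1,3}  => 1  5->1 ok
  [8] x  {2,4,5}  => 5  1->5 ok
  [9] y  {0,1,3}  => 1  5->1 ok
  [10] x  {2,4,5}  => 2  1->2 ok
  [11] x  {2,4,5}  => 2  2->2 ok
  [12] y  {0,1,3}  => 0  2->0 ok
  [13] y  {0,1,3}  => 1  0->1 ok
  [14] y  {0,1,3}  => 3  1->3 ok
  [15] x  {2,4,5}  => 4  3->4 ok
  [16] y  {0,1,3}  => 0  4->0 ok
  [17] y  {0,1,3}  => 1  0->1 ok
  [18] x  {2,4,5}  => 5  1->5 ok
  [19] y  {0,1,3}  => 1  5->1 ok
  [20] x  {2,4,5}  => 2  1->2 ok

0,1,0,1,5,3,5,1,5,1,2,2,0,1,3,4,0,1,5,1,2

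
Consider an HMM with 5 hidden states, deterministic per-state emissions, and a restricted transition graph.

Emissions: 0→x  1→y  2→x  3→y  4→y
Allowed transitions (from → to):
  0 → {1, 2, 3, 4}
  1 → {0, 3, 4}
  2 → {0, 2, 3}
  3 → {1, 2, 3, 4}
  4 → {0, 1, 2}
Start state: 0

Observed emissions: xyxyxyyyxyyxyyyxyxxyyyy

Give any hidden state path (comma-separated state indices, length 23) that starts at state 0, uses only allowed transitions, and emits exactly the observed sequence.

  t0 'x' -> {0,2}, take 0 (start)
  t1 'y' -> {1,3,4}, take 4 (0->4 ok)
  t2 'x' -> {0,2}, take 0 (4->0 ok)
  t3 'y' -> {1,3,4}, take 4 (0->4 ok)
  t4 'x' -> {0,2}, take 2 (4->2 ok)
  t5 'y' -> {1,3,4}, take 3 (2->3 ok)
  t6 'y' -> {1,3,4}, take 1 (3->1 ok)
  t7 'y' -> {1,3,4}, take 4 (1->4 ok)
  t8 'x' -> {0,2}, take 0 (4->0 ok)
  t9 'y' -> {1,3,4}, take 1 (0->1 ok)
  t10 'y' -> {1,3,4}, take 4 (1->4 ok)
  t11 'x' -> {0,2}, take 0 (4->0 ok)
  t12 'y' -> {1,3,4}, take 1 (0->1 ok)
  t13 'y' -> {1,3,4}, take 4 (1->4 ok)
  t14 'y' -> {1,3,4}, take 1 (4->1 ok)
  t15 'x' -> {0,2}, take 0 (1->0 ok)
  t16 'y' -> {1,3,4}, take 4 (0->4 ok)
  t17 'x' -> {0,2}, take 2 (4->2 ok)
  t18 'x' -> {0,2}, take 2 (2->2 ok)
  t19 'y' -> {1,3,4}, take 3 (2->3 ok)
  t20 'y' -> {1,3,4}, take 4 (3->4 ok)
  t21 'y' -> {1,3,4}, take 1 (4->1 ok)
  t22 'y' -> {1,3,4}, take 4 (1->4 ok)

0,4,0,4,2,3,1,4,0,1,4,0,1,4,1,0,4,2,2,3,4,1,4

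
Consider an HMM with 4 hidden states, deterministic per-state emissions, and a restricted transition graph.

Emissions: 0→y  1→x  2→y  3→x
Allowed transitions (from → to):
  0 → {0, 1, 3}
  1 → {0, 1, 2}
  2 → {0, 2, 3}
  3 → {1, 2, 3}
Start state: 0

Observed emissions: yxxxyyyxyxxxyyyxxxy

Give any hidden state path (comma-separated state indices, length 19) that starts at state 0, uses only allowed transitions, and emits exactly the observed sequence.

0,1,1,1,2,2,2,3,2,3,3,1,2,2,2,3,3,1,0

  pos 0: y in {0,2}, choose 0; start
  pos 1: x in {1,3}, choose 1; 0->1 ok
  pos 2: x in {1,3}, choose 1; 1->1 ok
  pos 3: x in {1,3}, choose 1; 1->1 ok
  pos 4: y in {0,2}, choose 2; 1->2 ok
  pos 5: y in {0,2}, choose 2; 2->2 ok
  pos 6: y in {0,2}, choose 2; 2->2 ok
  pos 7: x in {1,3}, choose 3; 2->3 ok
  pos 8: y in {0,2}, choose 2; 3->2 ok
  pos 9: x in {1,3}, choose 3; 2->3 ok
  pos 10: x in {1,3}, choose 3; 3->3 ok
  pos 11: x in {1,3}, choose 1; 3->1 ok
  pos 12: y in {0,2}, choose 2; 1->2 ok
  pos 13: y in {0,2}, choose 2; 2->2 ok
  pos 14: y in {0,2}, choose 2; 2->2 ok
  pos 15: x in {1,3}, choose 3; 2->3 ok
  pos 16: x in {1,3}, choose 3; 3->3 ok
  pos 17: x in {1,3}, choose 1; 3->1 ok
  pos 18: y in {0,2}, choose 0; 1->0 ok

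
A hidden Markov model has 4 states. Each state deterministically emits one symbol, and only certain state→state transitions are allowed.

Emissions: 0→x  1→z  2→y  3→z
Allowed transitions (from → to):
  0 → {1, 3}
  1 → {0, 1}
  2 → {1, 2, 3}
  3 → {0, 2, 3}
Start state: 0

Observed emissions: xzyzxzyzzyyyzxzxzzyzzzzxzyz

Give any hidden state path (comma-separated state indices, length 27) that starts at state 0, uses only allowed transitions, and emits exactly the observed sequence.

0,3,2,3,0,3,2,3,3,2,2,2,3,0,3,0,3,3,2,1,1,1,1,0,3,2,3

  [0] x  {0}  => 0  start
  [1] z  {1,3}  => 3  0->3 ok
  [2] y  {2}  => 2  3->2 ok
  [3] z  {1,3}  => 3  2->3 ok
  [4] x  {0}  => 0  3->0 ok
  [5] z  {1,3}  => 3  0->3 ok
  [6] y  {2}  => 2  3->2 ok
  [7] z  {1,3}  => 3  2->3 ok
  [8] z  {1,3}  => 3  3->3 ok
  [9] y  {2}  => 2  3->2 ok
  [10] y  {2}  => 2  2->2 ok
  [11] y  {2}  => 2  2->2 ok
  [12] z  {1,3}  => 3  2->3 ok
  [13] x  {0}  => 0  3->0 ok
  [14] z  {1,3}  => 3  0->3 ok
  [15] x  {0}  => 0  3->0 ok
  [16] z  {1,3}  => 3  0->3 ok
  [17] z  {1,3}  => 3  3->3 ok
  [18] y  {2}  => 2  3->2 ok
  [19] z  {1,3}  => 1  2->1 ok
  [20] z  {1,3}  => 1  1->1 ok
  [21] z  {1,3}  => 1  1->1 ok
  [22] z  {1,3}  => 1  1->1 ok
  [23] x  {0}  => 0  1->0 ok
  [24] z  {1,3}  => 3  0->3 ok
  [25] y  {2}  => 2  3->2 ok
  [26] z  {1,3}  => 3  2->3 ok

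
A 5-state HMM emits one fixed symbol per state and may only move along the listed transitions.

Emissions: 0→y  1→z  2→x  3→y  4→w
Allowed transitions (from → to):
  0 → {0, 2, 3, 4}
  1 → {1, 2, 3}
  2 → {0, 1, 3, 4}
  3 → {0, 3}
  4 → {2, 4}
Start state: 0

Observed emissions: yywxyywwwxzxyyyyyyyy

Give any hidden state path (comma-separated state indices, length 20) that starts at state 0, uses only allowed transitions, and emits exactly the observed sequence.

  t0 'y' -> {0,3}, take 0 (start)
  t1 'y' -> {0,3}, take 0 (0->0 ok)
  t2 'w' -> {4}, take 4 (0->4 ok)
  t3 'x' -> {2}, take 2 (4->2 ok)
  t4 'y' -> {0,3}, take 3 (2->3 ok)
  t5 'y' -> {0,3}, take 0 (3->0 ok)
  t6 'w' -> {4}, take 4 (0->4 ok)
  t7 'w' -> {4}, take 4 (4->4 ok)
  t8 'w' -> {4}, take 4 (4->4 ok)
  t9 'x' -> {2}, take 2 (4->2 ok)
  t10 'z' -> {1}, take 1 (2->1 ok)
  t11 'x' -> {2}, take 2 (1->2 ok)
  t12 'y' -> {0,3}, take 3 (2->3 ok)
  t13 'y' -> {0,3}, take 3 (3->3 ok)
  t14 'y' -> {0,3}, take 3 (3->3 ok)
  t15 'y' -> {0,3}, take 3 (3->3 ok)
  t16 'y' -> {0,3}, take 0 (3->0 ok)
  t17 'y' -> {0,3}, take 0 (0->0 ok)
  t18 'y' -> {0,3}, take 3 (0->3 ok)
  t19 'y' -> {0,3}, take 3 (3->3 ok)

0,0,4,2,3,0,4,4,4,2,1,2,3,3,3,3,0,0,3,3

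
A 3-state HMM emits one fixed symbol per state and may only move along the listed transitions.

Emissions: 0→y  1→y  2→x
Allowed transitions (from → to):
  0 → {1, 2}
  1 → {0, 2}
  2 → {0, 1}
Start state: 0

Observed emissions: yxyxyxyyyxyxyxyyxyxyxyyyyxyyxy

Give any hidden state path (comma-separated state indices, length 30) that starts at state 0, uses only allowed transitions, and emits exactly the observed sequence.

0,2,0,2,1,2,0,1,0,2,0,2,1,2,1,0,2,1,2,1,2,0,1,0,1,2,0,1,2,0

  0: obs=y cand={0,1} pick 0 [start]
  1: obs=x cand={2} pick 2 [0->2 ok]
  2: obs=y cand={0,1} pick 0 [2->0 ok]
  3: obs=x cand={2} pick 2 [0->2 ok]
  4: obs=y cand={0,1} pick 1 [2->1 ok]
  5: obs=x cand={2} pick 2 [1->2 ok]
  6: obs=y cand={0,1} pick 0 [2->0 ok]
  7: obs=y cand={0,1} pick 1 [0->1 ok]
  8: obs=y cand={0,1} pick 0 [1->0 ok]
  9: obs=x cand={2} pick 2 [0->2 ok]
  10: obs=y cand={0,1} pick 0 [2->0 ok]
  11: obs=x cand={2} pick 2 [0->2 ok]
  12: obs=y cand={0,1} pick 1 [2->1 ok]
  13: obs=x cand={2} pick 2 [1->2 ok]
  14: obs=y cand={0,1} pick 1 [2->1 ok]
  15: obs=y cand={0,1} pick 0 [1->0 ok]
  16: obs=x cand={2} pick 2 [0->2 ok]
  17: obs=y cand={0,1} pick 1 [2->1 ok]
  18: obs=x cand={2} pick 2 [1->2 ok]
  19: obs=y cand={0,1} pick 1 [2->1 ok]
  20: obs=x cand={2} pick 2 [1->2 ok]
  21: obs=y cand={0,1} pick 0 [2->0 ok]
  22: obs=y cand={0,1} pick 1 [0->1 ok]
  23: obs=y cand={0,1} pick 0 [1->0 ok]
  24: obs=y cand={0,1} pick 1 [0->1 ok]
  25: obs=x cand={2} pick 2 [1->2 ok]
  26: obs=y cand={0,1} pick 0 [2->0 ok]
  27: obs=y cand={0,1} pick 1 [0->1 ok]
  28: obs=x cand={2} pick 2 [1->2 ok]
  29: obs=y cand={0,1} pick 0 [2->0 ok]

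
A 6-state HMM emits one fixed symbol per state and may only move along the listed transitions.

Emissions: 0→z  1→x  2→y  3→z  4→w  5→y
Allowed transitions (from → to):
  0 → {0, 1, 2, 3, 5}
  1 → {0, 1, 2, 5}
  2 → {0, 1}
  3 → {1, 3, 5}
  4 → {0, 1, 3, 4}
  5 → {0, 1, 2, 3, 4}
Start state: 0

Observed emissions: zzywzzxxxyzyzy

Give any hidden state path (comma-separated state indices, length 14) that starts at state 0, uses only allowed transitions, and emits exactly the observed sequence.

  pos 0: z in {0,3}, choose 0; start
  pos 1: z in {0,3}, choose 3; 0->3 ok
  pos 2: y in {2,5}, choose 5; 3->5 ok
  pos 3: w in {4}, choose 4; 5->4 ok
  pos 4: z in {0,3}, choose 0; 4->0 ok
  pos 5: z in {0,3}, choose 3; 0->3 ok
  pos 6: x in {1}, choose 1; 3->1 ok
  pos 7: x in {1}, choose 1; 1->1 ok
  pos 8: x in {1}, choose 1; 1->1 ok
  pos 9: y in {2,5}, choose 5; 1->5 ok
  pos 10: z in {0,3}, choose 3; 5->3 ok
  pos 11: y in {2,5}, choose 5; 3->5 ok
  pos 12: z in {0,3}, choose 0; 5->0 ok
  pos 13: y in {2,5}, choose 2; 0->2 ok

0,3,5,4,0,3,1,1,1,5,3,5,0,2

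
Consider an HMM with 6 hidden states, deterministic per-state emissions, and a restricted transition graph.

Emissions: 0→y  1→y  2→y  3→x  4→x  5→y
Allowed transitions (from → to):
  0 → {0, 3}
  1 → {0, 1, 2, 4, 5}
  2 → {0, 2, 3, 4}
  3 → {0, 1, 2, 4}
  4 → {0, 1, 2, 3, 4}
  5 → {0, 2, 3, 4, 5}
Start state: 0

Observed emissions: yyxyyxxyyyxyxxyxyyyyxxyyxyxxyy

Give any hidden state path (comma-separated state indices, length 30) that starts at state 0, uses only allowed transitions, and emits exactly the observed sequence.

0,0,3,1,2,4,3,2,0,0,3,1,4,3,2,4,2,0,0,0,3,4,1,0,3,0,3,4,1,1

  pos 0: y in {0,1,2,5}, choose 0; start
  pos 1: y in {0,1,2,5}, choose 0; 0->0 ok
  pos 2: x in {3,4}, choose 3; 0->3 ok
  pos 3: y in {0,1,2,5}, choose 1; 3->1 ok
  pos 4: y in {0,1,2,5}, choose 2; 1->2 ok
  pos 5: x in {3,4}, choose 4; 2->4 ok
  pos 6: x in {3,4}, choose 3; 4->3 ok
  pos 7: y in {0,1,2,5}, choose 2; 3->2 ok
  pos 8: y in {0,1,2,5}, choose 0; 2->0 ok
  pos 9: y in {0,1,2,5}, choose 0; 0->0 ok
  pos 10: x in {3,4}, choose 3; 0->3 ok
  pos 11: y in {0,1,2,5}, choose 1; 3->1 ok
  pos 12: x in {3,4}, choose 4; 1->4 ok
  pos 13: x in {3,4}, choose 3; 4->3 ok
  pos 14: y in {0,1,2,5}, choose 2; 3->2 ok
  pos 15: x in {3,4}, choose 4; 2->4 ok
  pos 16: y in {0,1,2,5}, choose 2; 4->2 ok
  pos 17: y in {0,1,2,5}, choose 0; 2->0 ok
  pos 18: y in {0,1,2,5}, choose 0; 0->0 ok
  pos 19: y in {0,1,2,5}, choose 0; 0->0 ok
  pos 20: x in {3,4}, choose 3; 0->3 ok
  pos 21: x in {3,4}, choose 4; 3->4 ok
  pos 22: y in {0,1,2,5}, choose 1; 4->1 ok
  pos 23: y in {0,1,2,5}, choose 0; 1->0 ok
  pos 24: x in {3,4}, choose 3; 0->3 ok
  pos 25: y in {0,1,2,5}, choose 0; 3->0 ok
  pos 26: x in {3,4}, choose 3; 0->3 ok
  pos 27: x in {3,4}, choose 4; 3->4 ok
  pos 28: y in {0,1,2,5}, choose 1; 4->1 ok
  pos 29: y in {0,1,2,5}, choose 1; 1->1 ok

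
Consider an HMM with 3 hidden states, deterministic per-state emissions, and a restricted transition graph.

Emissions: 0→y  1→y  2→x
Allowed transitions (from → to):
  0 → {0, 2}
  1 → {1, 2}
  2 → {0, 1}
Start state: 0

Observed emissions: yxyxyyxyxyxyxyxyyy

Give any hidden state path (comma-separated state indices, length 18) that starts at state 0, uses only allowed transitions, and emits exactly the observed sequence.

0,2,0,2,0,0,2,0,2,0,2,1,2,1,2,0,0,0

  t0 'y' -> {0,1}, take 0 (start)
  t1 'x' -> {2}, take 2 (0->2 ok)
  t2 'y' -> {0,1}, take 0 (2->0 ok)
  t3 'x' -> {2}, take 2 (0->2 ok)
  t4 'y' -> {0,1}, take 0 (2->0 ok)
  t5 'y' -> {0,1}, take 0 (0->0 ok)
  t6 'x' -> {2}, take 2 (0->2 ok)
  t7 'y' -> {0,1}, take 0 (2->0 ok)
  t8 'x' -> {2}, take 2 (0->2 ok)
  t9 'y' -> {0,1}, take 0 (2->0 ok)
  t10 'x' -> {2}, take 2 (0->2 ok)
  t11 'y' -> {0,1}, take 1 (2->1 ok)
  t12 'x' -> {2}, take 2 (1->2 ok)
  t13 'y' -> {0,1}, take 1 (2->1 ok)
  t14 'x' -> {2}, take 2 (1->2 ok)
  t15 'y' -> {0,1}, take 0 (2->0 ok)
  t16 'y' -> {0,1}, take 0 (0->0 ok)
  t17 'y' -> {0,1}, take 0 (0->0 ok)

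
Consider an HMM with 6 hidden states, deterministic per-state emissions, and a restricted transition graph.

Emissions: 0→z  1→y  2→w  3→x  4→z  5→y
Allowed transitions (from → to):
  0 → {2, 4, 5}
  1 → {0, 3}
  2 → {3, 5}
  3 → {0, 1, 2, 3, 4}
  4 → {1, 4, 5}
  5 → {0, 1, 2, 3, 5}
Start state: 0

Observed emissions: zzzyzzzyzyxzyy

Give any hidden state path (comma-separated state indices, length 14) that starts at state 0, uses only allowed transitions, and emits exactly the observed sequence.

0,4,4,1,0,4,4,1,0,5,3,0,5,1

  [0] z  {0,4}  => 0  start
  [1] z  {0,4}  => 4  0->4 ok
  [2] z  {0,4}  => 4  4->4 ok
  [3] y  {1,5}  => 1  4->1 ok
  [4] z  {0,4}  => 0  1->0 ok
  [5] z  {0,4}  => 4  0->4 ok
  [6] z  {0,4}  => 4  4->4 ok
  [7] y  {1,5}  => 1  4->1 ok
  [8] z  {0,4}  => 0  1->0 ok
  [9] y  {1,5}  => 5  0->5 ok
  [10] x  {3}  => 3  5->3 ok
  [11] z  {0,4}  => 0  3->0 ok
  [12] y  {1,5}  => 5  0->5 ok
  [13] y  {1,5}  => 1  5->1 ok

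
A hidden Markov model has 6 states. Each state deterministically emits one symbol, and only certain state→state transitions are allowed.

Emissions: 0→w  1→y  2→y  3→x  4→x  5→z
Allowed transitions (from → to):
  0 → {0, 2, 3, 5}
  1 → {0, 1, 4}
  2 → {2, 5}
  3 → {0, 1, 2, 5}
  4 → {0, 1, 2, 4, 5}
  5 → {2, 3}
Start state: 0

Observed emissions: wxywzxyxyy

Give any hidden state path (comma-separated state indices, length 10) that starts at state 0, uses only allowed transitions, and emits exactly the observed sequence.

  pos 0: w in {0}, choose 0; start
  pos 1: x in {3,4}, choose 3; 0->3 ok
  pos 2: y in {1,2}, choose 1; 3->1 ok
  pos 3: w in {0}, choose 0; 1->0 ok
  pos 4: z in {5}, choose 5; 0->5 ok
  pos 5: x in {3,4}, choose 3; 5->3 ok
  pos 6: y in {1,2}, choose 1; 3->1 ok
  pos 7: x in {3,4}, choose 4; 1->4 ok
  pos 8: y in {1,2}, choose 2; 4->2 ok
  pos 9: y in {1,2}, choose 2; 2->2 ok

0,3,1,0,5,3,1,4,2,2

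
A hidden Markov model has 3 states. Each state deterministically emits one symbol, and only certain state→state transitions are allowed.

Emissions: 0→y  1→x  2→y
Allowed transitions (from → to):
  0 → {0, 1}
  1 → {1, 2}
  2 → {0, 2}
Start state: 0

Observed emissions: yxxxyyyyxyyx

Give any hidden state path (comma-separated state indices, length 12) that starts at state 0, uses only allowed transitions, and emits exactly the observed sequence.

  [0] y  {0,2}  => 0  start
  [1] x  {1}  => 1  0->1 ok
  [2] x  {1}  => 1  1->1 ok
  [3] x  {1}  => 1  1->1 ok
  [4] y  {0,2}  => 2  1->2 ok
  [5] y  {0,2}  => 2  2->2 ok
  [6] y  {0,2}  => 2  2->2 ok
  [7] y  {0,2}  => 0  2->0 ok
  [8] x  {1}  => 1  0->1 ok
  [9] y  {0,2}  => 2  1->2 ok
  [10] y  {0,2}  => 0  2->0 ok
  [11] x  {1}  => 1  0->1 ok

0,1,1,1,2,2,2,0,1,2,0,1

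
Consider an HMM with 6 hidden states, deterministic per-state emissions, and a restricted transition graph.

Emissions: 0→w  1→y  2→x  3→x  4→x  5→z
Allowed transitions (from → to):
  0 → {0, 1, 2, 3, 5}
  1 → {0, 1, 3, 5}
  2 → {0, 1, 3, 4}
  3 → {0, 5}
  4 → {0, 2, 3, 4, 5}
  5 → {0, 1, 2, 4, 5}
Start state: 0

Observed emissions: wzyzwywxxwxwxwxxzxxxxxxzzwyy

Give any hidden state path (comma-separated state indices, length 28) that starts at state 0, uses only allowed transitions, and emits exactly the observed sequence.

0,5,1,5,0,1,0,2,3,0,3,0,2,0,2,3,5,4,4,2,4,2,3,5,5,0,1,1

  0: obs=w cand={0} pick 0 [start]
  1: obs=z cand={5} pick 5 [0->5 ok]
  2: obs=y cand={1} pick 1 [5->1 ok]
  3: obs=z cand={5} pick 5 [1->5 ok]
  4: obs=w cand={0} pick 0 [5->0 ok]
  5: obs=y cand={1} pick 1 [0->1 ok]
  6: obs=w cand={0} pick 0 [1->0 ok]
  7: obs=x cand={2,3,4} pick 2 [0->2 ok]
  8: obs=x cand={2,3,4} pick 3 [2->3 ok]
  9: obs=w cand={0} pick 0 [3->0 ok]
  10: obs=x cand={2,3,4} pick 3 [0->3 ok]
  11: obs=w cand={0} pick 0 [3->0 ok]
  12: obs=x cand={2,3,4} pick 2 [0->2 ok]
  13: obs=w cand={0} pick 0 [2->0 ok]
  14: obs=x cand={2,3,4} pick 2 [0->2 ok]
  15: obs=x cand={2,3,4} pick 3 [2->3 ok]
  16: obs=z cand={5} pick 5 [3->5 ok]
  17: obs=x cand={2,3,4} pick 4 [5->4 ok]
  18: obs=x cand={2,3,4} pick 4 [4->4 ok]
  19: obs=x cand={2,3,4} pick 2 [4->2 ok]
  20: obs=x cand={2,3,4} pick 4 [2->4 ok]
  21: obs=x cand={2,3,4} pick 2 [4->2 ok]
  22: obs=x cand={2,3,4} pick 3 [2->3 ok]
  23: obs=z cand={5} pick 5 [3->5 ok]
  24: obs=z cand={5} pick 5 [5->5 ok]
  25: obs=w cand={0} pick 0 [5->0 ok]
  26: obs=y cand={1} pick 1 [0->1 ok]
  27: obs=y cand={1} pick 1 [1->1 ok]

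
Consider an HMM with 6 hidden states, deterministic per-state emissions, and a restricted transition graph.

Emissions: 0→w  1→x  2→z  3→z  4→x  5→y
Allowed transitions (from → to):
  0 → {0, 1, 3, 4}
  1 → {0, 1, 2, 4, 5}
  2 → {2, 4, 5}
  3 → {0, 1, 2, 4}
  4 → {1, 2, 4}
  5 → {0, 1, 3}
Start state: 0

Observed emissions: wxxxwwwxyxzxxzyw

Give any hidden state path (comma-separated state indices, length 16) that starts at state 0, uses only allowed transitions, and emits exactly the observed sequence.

  [0] w  {0}  => 0  start
  [1] x  {1,4}  => 1  0->1 ok
  [2] x  {1,4}  => 4  1->4 ok
  [3] x  {1,4}  => 1  4->1 ok
  [4] w  {0}  => 0  1->0 ok
  [5] w  {0}  => 0  0->0 ok
  [6] w  {0}  => 0  0->0 ok
  [7] x  {1,4}  => 1  0->1 ok
  [8] y  {5}  => 5  1->5 ok
  [9] x  {1,4}  => 1  5->1 ok
  [10] z  {2,3}  => 2  1->2 ok
  [11] x  {1,4}  => 4  2->4 ok
  [12] x  {1,4}  => 1  4->1 ok
  [13] z  {2,3}  => 2  1->2 ok
  [14] y  {5}  => 5  2->5 ok
  [15] w  {0}  => 0  5->0 ok

0,1,4,1,0,0,0,1,5,1,2,4,1,2,5,0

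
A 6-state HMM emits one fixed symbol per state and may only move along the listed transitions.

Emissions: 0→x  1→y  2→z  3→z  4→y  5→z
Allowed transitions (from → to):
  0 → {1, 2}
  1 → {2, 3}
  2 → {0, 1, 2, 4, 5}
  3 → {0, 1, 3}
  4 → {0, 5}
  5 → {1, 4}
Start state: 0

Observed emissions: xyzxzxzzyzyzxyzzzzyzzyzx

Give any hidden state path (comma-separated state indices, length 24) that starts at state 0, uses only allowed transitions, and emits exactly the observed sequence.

0,1,3,0,2,0,2,5,4,5,1,3,0,1,3,3,3,3,1,3,3,1,3,0

  [0] x  {0}  => 0  start
  [1] y  {1,4}  => 1  0->1 ok
  [2] z  {2,3,5}  => 3  1->3 ok
  [3] x  {0}  => 0  3->0 ok
  [4] z  {2,3,5}  => 2  0->2 ok
  [5] x  {0}  => 0  2->0 ok
  [6] z  {2,3,5}  => 2  0->2 ok
  [7] z  {2,3,5}  => 5  2->5 ok
  [8] y  {1,4}  => 4  5->4 ok
  [9] z  {2,3,5}  => 5  4->5 ok
  [10] y  {1,4}  => 1  5->1 ok
  [11] z  {2,3,5}  => 3  1->3 ok
  [12] x  {0}  => 0  3->0 ok
  [13] y  {1,4}  => 1  0->1 ok
  [14] z  {2,3,5}  => 3  1->3 ok
  [15] z  {2,3,5}  => 3  3->3 ok
  [16] z  {2,3,5}  => 3  3->3 ok
  [17] z  {2,3,5}  => 3  3->3 ok
  [18] y  {1,4}  => 1  3->1 ok
  [19] z  {2,3,5}  => 3  1->3 ok
  [20] z  {2,3,5}  => 3  3->3 ok
  [21] y  {1,4}  => 1  3->1 ok
  [22] z  {2,3,5}  => 3  1->3 ok
  [23] x  {0}  => 0  3->0 ok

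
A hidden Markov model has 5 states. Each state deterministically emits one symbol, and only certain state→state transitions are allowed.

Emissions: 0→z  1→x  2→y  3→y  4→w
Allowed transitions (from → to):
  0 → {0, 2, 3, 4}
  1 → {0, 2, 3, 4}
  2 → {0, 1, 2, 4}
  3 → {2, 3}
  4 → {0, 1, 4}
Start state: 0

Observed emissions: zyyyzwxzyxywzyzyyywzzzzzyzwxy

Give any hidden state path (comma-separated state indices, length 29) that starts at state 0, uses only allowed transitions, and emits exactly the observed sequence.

  t0 'z' -> {0}, take 0 (start)
  t1 'y' -> {2,3}, take 3 (0->3 ok)
  t2 'y' -> {2,3}, take 3 (3->3 ok)
  t3 'y' -> {2,3}, take 2 (3->2 ok)
  t4 'z' -> {0}, take 0 (2->0 ok)
  t5 'w' -> {4}, take 4 (0->4 ok)
  t6 'x' -> {1}, take 1 (4->1 ok)
  t7 'z' -> {0}, take 0 (1->0 ok)
  t8 'y' -> {2,3}, take 2 (0->2 ok)
  t9 'x' -> {1}, take 1 (2->1 ok)
  t10 'y' -> {2,3}, take 2 (1->2 ok)
  t11 'w' -> {4}, take 4 (2->4 ok)
  t12 'z' -> {0}, take 0 (4->0 ok)
  t13 'y' -> {2,3}, take 2 (0->2 ok)
  t14 'z' -> {0}, take 0 (2->0 ok)
  t15 'y' -> {2,3}, take 3 (0->3 ok)
  t16 'y' -> {2,3}, take 3 (3->3 ok)
  t17 'y' -> {2,3}, take 2 (3->2 ok)
  t18 'w' -> {4}, take 4 (2->4 ok)
  t19 'z' -> {0}, take 0 (4->0 ok)
  t20 'z' -> {0}, take 0 (0->0 ok)
  t21 'z' -> {0}, take 0 (0->0 ok)
  t22 'z' -> {0}, take 0 (0->0 ok)
  t23 'z' -> {0}, take 0 (0->0 ok)
  t24 'y' -> {2,3}, take 2 (0->2 ok)
  t25 'z' -> {0}, take 0 (2->0 ok)
  t26 'w' -> {4}, take 4 (0->4 ok)
  t27 'x' -> {1}, take 1 (4->1 ok)
  t28 'y' -> {2,3}, take 3 (1->3 ok)

0,3,3,2,0,4,1,0,2,1,2,4,0,2,0,3,3,2,4,0,0,0,0,0,2,0,4,1,3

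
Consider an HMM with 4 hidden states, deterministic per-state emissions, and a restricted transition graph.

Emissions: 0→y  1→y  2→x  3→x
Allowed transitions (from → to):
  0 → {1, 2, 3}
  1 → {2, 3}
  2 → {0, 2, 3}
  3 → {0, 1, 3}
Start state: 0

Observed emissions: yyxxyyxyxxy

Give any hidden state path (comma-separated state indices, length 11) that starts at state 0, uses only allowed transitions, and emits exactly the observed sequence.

  t0 'y' -> {0,1}, take 0 (start)
  t1 'y' -> {0,1}, take 1 (0->1 ok)
  t2 'x' -> {2,3}, take 2 (1->2 ok)
  t3 'x' -> {2,3}, take 3 (2->3 ok)
  t4 'y' -> {0,1}, take 0 (3->0 ok)
  t5 'y' -> {0,1}, take 1 (0->1 ok)
  t6 'x' -> {2,3}, take 3 (1->3 ok)
  t7 'y' -> {0,1}, take 1 (3->1 ok)
  t8 'x' -> {2,3}, take 2 (1->2 ok)
  t9 'x' -> {2,3}, take 3 (2->3 ok)
  t10 'y' -> {0,1}, take 1 (3->1 ok)

0,1,2,3,0,1,3,1,2,3,1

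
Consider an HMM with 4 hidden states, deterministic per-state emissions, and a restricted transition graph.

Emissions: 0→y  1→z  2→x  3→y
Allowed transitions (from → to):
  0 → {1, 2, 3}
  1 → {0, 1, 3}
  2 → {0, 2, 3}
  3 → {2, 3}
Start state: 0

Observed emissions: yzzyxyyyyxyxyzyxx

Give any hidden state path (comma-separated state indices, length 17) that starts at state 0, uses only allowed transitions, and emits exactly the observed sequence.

0,1,1,3,2,3,3,3,3,2,3,2,0,1,3,2,2

  t0 'y' -> {0,3}, take 0 (start)
  t1 'z' -> {1}, take 1 (0->1 ok)
  t2 'z' -> {1}, take 1 (1->1 ok)
  t3 'y' -> {0,3}, take 3 (1->3 ok)
  t4 'x' -> {2}, take 2 (3->2 ok)
  t5 'y' -> {0,3}, take 3 (2->3 ok)
  t6 'y' -> {0,3}, take 3 (3->3 ok)
  t7 'y' -> {0,3}, take 3 (3->3 ok)
  t8 'y' -> {0,3}, take 3 (3->3 ok)
  t9 'x' -> {2}, take 2 (3->2 ok)
  t10 'y' -> {0,3}, take 3 (2->3 ok)
  t11 'x' -> {2}, take 2 (3->2 ok)
  t12 'y' -> {0,3}, take 0 (2->0 ok)
  t13 'z' -> {1}, take 1 (0->1 ok)
  t14 'y' -> {0,3}, take 3 (1->3 ok)
  t15 'x' -> {2}, take 2 (3->2 ok)
  t16 'x' -> {2}, take 2 (2->2 ok)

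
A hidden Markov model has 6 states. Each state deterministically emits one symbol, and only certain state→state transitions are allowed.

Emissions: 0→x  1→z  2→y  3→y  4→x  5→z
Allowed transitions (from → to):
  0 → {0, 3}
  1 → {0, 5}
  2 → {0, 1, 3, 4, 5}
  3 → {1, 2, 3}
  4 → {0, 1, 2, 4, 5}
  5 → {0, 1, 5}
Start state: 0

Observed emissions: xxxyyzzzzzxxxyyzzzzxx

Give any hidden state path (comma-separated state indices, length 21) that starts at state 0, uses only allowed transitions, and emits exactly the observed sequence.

0,0,0,3,2,1,5,1,5,1,0,0,0,3,3,1,5,5,1,0,0

  pos 0: x in {0,4}, choose 0; start
  pos 1: x in {0,4}, choose 0; 0->0 ok
  pos 2: x in {0,4}, choose 0; 0->0 ok
  pos 3: y in {2,3}, choose 3; 0->3 ok
  pos 4: y in {2,3}, choose 2; 3->2 ok
  pos 5: z in {1,5}, choose 1; 2->1 ok
  pos 6: z in {1,5}, choose 5; 1->5 ok
  pos 7: z in {1,5}, choose 1; 5->1 ok
  pos 8: z in {1,5}, choose 5; 1->5 ok
  pos 9: z in {1,5}, choose 1; 5->1 ok
  pos 10: x in {0,4}, choose 0; 1->0 ok
  pos 11: x in {0,4}, choose 0; 0->0 ok
  pos 12: x in {0,4}, choose 0; 0->0 ok
  pos 13: y in {2,3}, choose 3; 0->3 ok
  pos 14: y in {2,3}, choose 3; 3->3 ok
  pos 15: z in {1,5}, choose 1; 3->1 ok
  pos 16: z in {1,5}, choose 5; 1->5 ok
  pos 17: z in {1,5}, choose 5; 5->5 ok
  pos 18: z in {1,5}, choose 1; 5->1 ok
  pos 19: x in {0,4}, choose 0; 1->0 ok
  pos 20: x in {0,4}, choose 0; 0->0 ok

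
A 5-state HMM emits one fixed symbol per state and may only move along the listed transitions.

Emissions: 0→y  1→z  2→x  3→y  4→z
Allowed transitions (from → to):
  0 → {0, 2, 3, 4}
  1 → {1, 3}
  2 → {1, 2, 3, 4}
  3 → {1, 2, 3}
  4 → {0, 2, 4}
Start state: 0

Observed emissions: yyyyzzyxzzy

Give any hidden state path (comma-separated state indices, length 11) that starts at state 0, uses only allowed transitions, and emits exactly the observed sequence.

0,0,0,3,1,1,3,2,1,1,3

  t0 'y' -> {0,3}, take 0 (start)
  t1 'y' -> {0,3}, take 0 (0->0 ok)
  t2 'y' -> {0,3}, take 0 (0->0 ok)
  t3 'y' -> {0,3}, take 3 (0->3 ok)
  t4 'z' -> {1,4}, take 1 (3->1 ok)
  t5 'z' -> {1,4}, take 1 (1->1 ok)
  t6 'y' -> {0,3}, take 3 (1->3 ok)
  t7 'x' -> {2}, take 2 (3->2 ok)
  t8 'z' -> {1,4}, take 1 (2->1 ok)
  t9 'z' -> {1,4}, take 1 (1->1 ok)
  t10 'y' -> {0,3}, take 3 (1->3 ok)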